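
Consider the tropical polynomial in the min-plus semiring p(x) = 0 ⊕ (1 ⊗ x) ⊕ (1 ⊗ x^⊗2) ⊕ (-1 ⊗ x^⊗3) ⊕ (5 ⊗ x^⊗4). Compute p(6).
p(6) = 0

A tropical monomial a ⊗ x^⊗i evaluates to a + i · x. Evaluating each term at x = 6:
  Term 0 contributes 0 + 0 · 6 = 0
  Term 1 contributes 1 + 1 · 6 = 7
  Term 2 contributes 1 + 2 · 6 = 13
  Term 3 contributes -1 + 3 · 6 = 17
  Term 4 contributes 5 + 4 · 6 = 29
p(6) = ⊕ of these = min[0, 7, 13, 17, 29] = 0.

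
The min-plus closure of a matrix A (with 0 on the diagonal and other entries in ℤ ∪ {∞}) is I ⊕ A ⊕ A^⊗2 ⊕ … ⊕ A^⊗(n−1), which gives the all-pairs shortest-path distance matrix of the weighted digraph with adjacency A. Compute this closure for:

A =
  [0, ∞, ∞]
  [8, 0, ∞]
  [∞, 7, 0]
Closure =
  [0, ∞, ∞]
  [8, 0, ∞]
  [15, 7, 0]

This is the Floyd-Warshall all-pairs shortest-path computation. For each intermediate vertex k = 0, 1, …, 2, update dist[i][j] ← min(dist[i][j], dist[i][k] + dist[k][j]). The final matrix gives, for each (i, j), the minimum total weight of any directed path from i to j (possibly empty when i = j).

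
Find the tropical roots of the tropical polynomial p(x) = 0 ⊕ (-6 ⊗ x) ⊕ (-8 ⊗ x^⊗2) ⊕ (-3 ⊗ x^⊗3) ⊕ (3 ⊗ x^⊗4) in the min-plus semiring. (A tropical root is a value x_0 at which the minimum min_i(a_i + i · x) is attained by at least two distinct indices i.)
Roots: {-6, -5, 2, 6}

Each tropical root is a break point of the lower envelope of the lines y = a_i + i · x (there are 5 lines, with slopes 0, 1, ..., 4). Only the lines that attain the minimum somewhere contribute to roots; other lines are dominated. Here the surviving (envelope) indices are i = 4, i = 3, i = 2, i = 1, i = 0.
Intersections between consecutive envelope lines give the roots: for adjacent envelope indices i < j the intersection is x = (a_i − a_j) / (j − i). Reading off the sorted break points: {-6, -5, 2, 6}.
Verification: at each break x_0, at least two indices attain the minimum of min_i(a_i + i · x_0).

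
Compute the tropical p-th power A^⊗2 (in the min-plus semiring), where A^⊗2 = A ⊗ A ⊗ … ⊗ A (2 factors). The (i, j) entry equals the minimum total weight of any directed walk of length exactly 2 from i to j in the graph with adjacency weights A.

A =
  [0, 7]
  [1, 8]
A^⊗2 =
  [0, 7]
  [1, 8]

Each entry (A^⊗2)_ij equals the minimum over all length-2 walks i = v_0 → v_1 → … → v_2 = j of Σ_t A[v_t][v_{t+1}]. For example, for (i, j) = (0, 1) we minimise over 2 possible intermediate vertex sequences; the minimum is 7, attained along the walk 0 → 0 → 1.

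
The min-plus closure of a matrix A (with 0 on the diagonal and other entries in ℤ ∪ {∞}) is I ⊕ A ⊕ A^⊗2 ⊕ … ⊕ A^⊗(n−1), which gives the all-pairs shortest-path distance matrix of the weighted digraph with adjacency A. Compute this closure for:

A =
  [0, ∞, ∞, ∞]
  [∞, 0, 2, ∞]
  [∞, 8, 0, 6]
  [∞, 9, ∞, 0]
Closure =
  [0, ∞, ∞, ∞]
  [∞, 0, 2, 8]
  [∞, 8, 0, 6]
  [∞, 9, 11, 0]

This is the Floyd-Warshall all-pairs shortest-path computation. For each intermediate vertex k = 0, 1, …, 3, update dist[i][j] ← min(dist[i][j], dist[i][k] + dist[k][j]). The final matrix gives, for each (i, j), the minimum total weight of any directed path from i to j (possibly empty when i = j).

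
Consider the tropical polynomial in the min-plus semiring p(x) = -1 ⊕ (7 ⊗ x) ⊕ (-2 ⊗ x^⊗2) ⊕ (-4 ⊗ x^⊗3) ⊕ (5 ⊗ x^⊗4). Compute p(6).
p(6) = -1

A tropical monomial a ⊗ x^⊗i evaluates to a + i · x. Evaluating each term at x = 6:
  Term 0 contributes -1 + 0 · 6 = -1
  Term 1 contributes 7 + 1 · 6 = 13
  Term 2 contributes -2 + 2 · 6 = 10
  Term 3 contributes -4 + 3 · 6 = 14
  Term 4 contributes 5 + 4 · 6 = 29
p(6) = ⊕ of these = min[-1, 13, 10, 14, 29] = -1.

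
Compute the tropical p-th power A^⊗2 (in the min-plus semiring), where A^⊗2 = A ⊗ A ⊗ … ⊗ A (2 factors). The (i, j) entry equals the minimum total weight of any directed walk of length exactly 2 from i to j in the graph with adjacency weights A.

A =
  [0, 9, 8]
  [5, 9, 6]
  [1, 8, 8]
A^⊗2 =
  [0, 9, 8]
  [5, 14, 13]
  [1, 10, 9]

Each entry (A^⊗2)_ij equals the minimum over all length-2 walks i = v_0 → v_1 → … → v_2 = j of Σ_t A[v_t][v_{t+1}]. For example, for (i, j) = (0, 2) we minimise over 3 possible intermediate vertex sequences; the minimum is 8, attained along the walk 0 → 0 → 2.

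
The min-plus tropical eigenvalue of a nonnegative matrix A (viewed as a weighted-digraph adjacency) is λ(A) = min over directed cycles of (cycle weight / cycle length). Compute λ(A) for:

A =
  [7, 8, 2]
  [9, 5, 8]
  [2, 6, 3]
λ(A) = 2

Enumerate directed cycles and compute their means (weight / length). Sample:
  cycle 0 → 0: weight = 7, length = 1, mean = 7/1 ≈ 7.000
  cycle 1 → 1: weight = 5, length = 1, mean = 5/1 ≈ 5.000
  cycle 2 → 2: weight = 3, length = 1, mean = 3/1 ≈ 3.000
  cycle 0 → 1 → 0: weight = 17, length = 2, mean = 17/2 ≈ 8.500
  cycle 0 → 2 → 0: weight = 4, length = 2, mean = 4/2 ≈ 2.000
  cycle 1 → 0 → 1: weight = 17, length = 2, mean = 17/2 ≈ 8.500
Minimum mean = 2.000, attained e.g. along the cycle 0 → 2 → 0 with weight 4 and length 2. So λ(A) = 4/2 = 2.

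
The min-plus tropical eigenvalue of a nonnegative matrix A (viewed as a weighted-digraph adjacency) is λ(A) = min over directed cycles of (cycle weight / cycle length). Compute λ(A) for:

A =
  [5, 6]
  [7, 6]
λ(A) = 5

Enumerate directed cycles and compute their means (weight / length). Sample:
  cycle 0 → 0: weight = 5, length = 1, mean = 5/1 ≈ 5.000
  cycle 1 → 1: weight = 6, length = 1, mean = 6/1 ≈ 6.000
  cycle 0 → 1 → 0: weight = 13, length = 2, mean = 13/2 ≈ 6.500
  cycle 1 → 0 → 1: weight = 13, length = 2, mean = 13/2 ≈ 6.500
Minimum mean = 5.000, attained e.g. along the cycle 0 → 0 with weight 5 and length 1. So λ(A) = 5/1 = 5.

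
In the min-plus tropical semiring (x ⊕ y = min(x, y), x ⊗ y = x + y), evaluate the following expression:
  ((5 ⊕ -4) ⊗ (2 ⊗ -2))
((5 ⊕ -4) ⊗ (2 ⊗ -2)) = -4

Expand innermost to outermost. Recall ⊕ takes the minimum of its arguments and ⊗ takes their sum. Working out the expression ((5 ⊕ -4) ⊗ (2 ⊗ -2)) gives -4.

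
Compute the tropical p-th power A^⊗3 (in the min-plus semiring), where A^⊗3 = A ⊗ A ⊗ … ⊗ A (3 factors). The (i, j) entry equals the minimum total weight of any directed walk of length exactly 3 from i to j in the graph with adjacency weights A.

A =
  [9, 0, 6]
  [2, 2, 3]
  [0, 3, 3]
A^⊗3 =
  [3, 2, 5]
  [4, 3, 5]
  [2, 2, 3]

Each entry (A^⊗3)_ij equals the minimum over all length-3 walks i = v_0 → v_1 → … → v_3 = j of Σ_t A[v_t][v_{t+1}]. For example, for (i, j) = (0, 2) we minimise over 9 possible intermediate vertex sequences; the minimum is 5, attained along the walk 0 → 1 → 1 → 2.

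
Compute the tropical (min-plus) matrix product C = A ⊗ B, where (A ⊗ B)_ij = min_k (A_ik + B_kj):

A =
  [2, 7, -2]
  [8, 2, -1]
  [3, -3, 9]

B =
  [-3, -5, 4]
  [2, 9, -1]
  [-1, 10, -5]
A ⊗ B =
  [-3, -3, -7]
  [-2, 3, -6]
  [-1, -2, -4]

Apply the min-plus product entry-by-entry:
  C[0][0] = min over k of (A[0][0] + B[0][0] = 2 + -3 = -1, A[0][1] + B[1][0] = 7 + 2 = 9, A[0][2] + B[2][0] = -2 + -1 = -3) = -3 (attained at k = 2)
  C[0][1] = min over k of (A[0][0] + B[0][1] = 2 + -5 = -3, A[0][1] + B[1][1] = 7 + 9 = 16, A[0][2] + B[2][1] = -2 + 10 = 8) = -3 (attained at k = 0)
  C[0][2] = min over k of (A[0][0] + B[0][2] = 2 + 4 = 6, A[0][1] + B[1][2] = 7 + -1 = 6, A[0][2] + B[2][2] = -2 + -5 = -7) = -7 (attained at k = 2)
  C[1][0] = min over k of (A[1][0] + B[0][0] = 8 + -3 = 5, A[1][1] + B[1][0] = 2 + 2 = 4, A[1][2] + B[2][0] = -1 + -1 = -2) = -2 (attained at k = 2)
  C[1][1] = min over k of (A[1][0] + B[0][1] = 8 + -5 = 3, A[1][1] + B[1][1] = 2 + 9 = 11, A[1][2] + B[2][1] = -1 + 10 = 9) = 3 (attained at k = 0)
  C[1][2] = min over k of (A[1][0] + B[0][2] = 8 + 4 = 12, A[1][1] + B[1][2] = 2 + -1 = 1, A[1][2] + B[2][2] = -1 + -5 = -6) = -6 (attained at k = 2)
  C[2][0] = min over k of (A[2][0] + B[0][0] = 3 + -3 = 0, A[2][1] + B[1][0] = -3 + 2 = -1, A[2][2] + B[2][0] = 9 + -1 = 8) = -1 (attained at k = 1)
  C[2][1] = min over k of (A[2][0] + B[0][1] = 3 + -5 = -2, A[2][1] + B[1][1] = -3 + 9 = 6, A[2][2] + B[2][1] = 9 + 10 = 19) = -2 (attained at k = 0)
  C[2][2] = min over k of (A[2][0] + B[0][2] = 3 + 4 = 7, A[2][1] + B[1][2] = -3 + -1 = -4, A[2][2] + B[2][2] = 9 + -5 = 4) = -4 (attained at k = 1)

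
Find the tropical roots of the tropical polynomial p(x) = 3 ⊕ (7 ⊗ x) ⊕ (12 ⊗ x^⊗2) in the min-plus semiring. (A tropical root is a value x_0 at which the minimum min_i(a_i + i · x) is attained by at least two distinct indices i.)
Roots: {-5, -4}

Each tropical root is a break point of the lower envelope of the lines y = a_i + i · x (there are 3 lines, with slopes 0, 1, ..., 2). Only the lines that attain the minimum somewhere contribute to roots; other lines are dominated. Here the surviving (envelope) indices are i = 2, i = 1, i = 0.
Intersections between consecutive envelope lines give the roots: for adjacent envelope indices i < j the intersection is x = (a_i − a_j) / (j − i). Reading off the sorted break points: {-5, -4}.
Verification: at each break x_0, at least two indices attain the minimum of min_i(a_i + i · x_0).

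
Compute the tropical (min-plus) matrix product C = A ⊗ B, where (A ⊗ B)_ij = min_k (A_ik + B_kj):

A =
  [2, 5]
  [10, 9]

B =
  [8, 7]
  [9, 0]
A ⊗ B =
  [10, 5]
  [18, 9]

Apply the min-plus product entry-by-entry:
  C[0][0] = min over k of (A[0][0] + B[0][0] = 2 + 8 = 10, A[0][1] + B[1][0] = 5 + 9 = 14) = 10 (attained at k = 0)
  C[0][1] = min over k of (A[0][0] + B[0][1] = 2 + 7 = 9, A[0][1] + B[1][1] = 5 + 0 = 5) = 5 (attained at k = 1)
  C[1][0] = min over k of (A[1][0] + B[0][0] = 10 + 8 = 18, A[1][1] + B[1][0] = 9 + 9 = 18) = 18 (attained at k = 0)
  C[1][1] = min over k of (A[1][0] + B[0][1] = 10 + 7 = 17, A[1][1] + B[1][1] = 9 + 0 = 9) = 9 (attained at k = 1)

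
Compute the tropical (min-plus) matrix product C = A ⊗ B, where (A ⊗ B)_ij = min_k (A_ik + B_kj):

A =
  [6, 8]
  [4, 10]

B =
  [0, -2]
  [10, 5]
A ⊗ B =
  [6, 4]
  [4, 2]

Apply the min-plus product entry-by-entry:
  C[0][0] = min over k of (A[0][0] + B[0][0] = 6 + 0 = 6, A[0][1] + B[1][0] = 8 + 10 = 18) = 6 (attained at k = 0)
  C[0][1] = min over k of (A[0][0] + B[0][1] = 6 + -2 = 4, A[0][1] + B[1][1] = 8 + 5 = 13) = 4 (attained at k = 0)
  C[1][0] = min over k of (A[1][0] + B[0][0] = 4 + 0 = 4, A[1][1] + B[1][0] = 10 + 10 = 20) = 4 (attained at k = 0)
  C[1][1] = min over k of (A[1][0] + B[0][1] = 4 + -2 = 2, A[1][1] + B[1][1] = 10 + 5 = 15) = 2 (attained at k = 0)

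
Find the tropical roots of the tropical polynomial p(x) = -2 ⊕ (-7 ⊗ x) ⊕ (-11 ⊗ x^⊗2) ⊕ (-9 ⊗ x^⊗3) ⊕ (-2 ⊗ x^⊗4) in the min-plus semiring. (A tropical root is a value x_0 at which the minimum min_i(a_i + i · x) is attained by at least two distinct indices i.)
Roots: {-7, -2, 4, 5}

Each tropical root is a break point of the lower envelope of the lines y = a_i + i · x (there are 5 lines, with slopes 0, 1, ..., 4). Only the lines that attain the minimum somewhere contribute to roots; other lines are dominated. Here the surviving (envelope) indices are i = 4, i = 3, i = 2, i = 1, i = 0.
Intersections between consecutive envelope lines give the roots: for adjacent envelope indices i < j the intersection is x = (a_i − a_j) / (j − i). Reading off the sorted break points: {-7, -2, 4, 5}.
Verification: at each break x_0, at least two indices attain the minimum of min_i(a_i + i · x_0).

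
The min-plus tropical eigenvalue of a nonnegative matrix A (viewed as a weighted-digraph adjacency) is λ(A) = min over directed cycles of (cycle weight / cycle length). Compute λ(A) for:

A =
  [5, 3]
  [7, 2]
λ(A) = 2

Enumerate directed cycles and compute their means (weight / length). Sample:
  cycle 0 → 0: weight = 5, length = 1, mean = 5/1 ≈ 5.000
  cycle 1 → 1: weight = 2, length = 1, mean = 2/1 ≈ 2.000
  cycle 0 → 1 → 0: weight = 10, length = 2, mean = 10/2 ≈ 5.000
  cycle 1 → 0 → 1: weight = 10, length = 2, mean = 10/2 ≈ 5.000
Minimum mean = 2.000, attained e.g. along the cycle 1 → 1 with weight 2 and length 1. So λ(A) = 2/1 = 2.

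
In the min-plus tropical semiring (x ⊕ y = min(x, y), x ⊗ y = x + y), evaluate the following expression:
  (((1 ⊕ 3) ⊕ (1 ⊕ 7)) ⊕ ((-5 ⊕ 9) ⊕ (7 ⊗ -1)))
(((1 ⊕ 3) ⊕ (1 ⊕ 7)) ⊕ ((-5 ⊕ 9) ⊕ (7 ⊗ -1))) = -5

Expand innermost to outermost. Recall ⊕ takes the minimum of its arguments and ⊗ takes their sum. Working out the expression (((1 ⊕ 3) ⊕ (1 ⊕ 7)) ⊕ ((-5 ⊕ 9) ⊕ (7 ⊗ -1))) gives -5.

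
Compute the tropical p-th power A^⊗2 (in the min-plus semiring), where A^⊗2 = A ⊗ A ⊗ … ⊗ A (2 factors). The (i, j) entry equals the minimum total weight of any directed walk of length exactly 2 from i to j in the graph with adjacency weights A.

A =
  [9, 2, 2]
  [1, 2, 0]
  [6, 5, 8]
A^⊗2 =
  [3, 4, 2]
  [3, 3, 2]
  [6, 7, 5]

Each entry (A^⊗2)_ij equals the minimum over all length-2 walks i = v_0 → v_1 → … → v_2 = j of Σ_t A[v_t][v_{t+1}]. For example, for (i, j) = (0, 2) we minimise over 3 possible intermediate vertex sequences; the minimum is 2, attained along the walk 0 → 1 → 2.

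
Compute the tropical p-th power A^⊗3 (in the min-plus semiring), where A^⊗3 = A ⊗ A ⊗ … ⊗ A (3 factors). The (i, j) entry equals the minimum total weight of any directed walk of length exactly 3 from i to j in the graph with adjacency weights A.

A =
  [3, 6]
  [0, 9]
A^⊗3 =
  [9, 12]
  [6, 9]

Each entry (A^⊗3)_ij equals the minimum over all length-3 walks i = v_0 → v_1 → … → v_3 = j of Σ_t A[v_t][v_{t+1}]. For example, for (i, j) = (0, 1) we minimise over 4 possible intermediate vertex sequences; the minimum is 12, attained along the walk 0 → 0 → 0 → 1.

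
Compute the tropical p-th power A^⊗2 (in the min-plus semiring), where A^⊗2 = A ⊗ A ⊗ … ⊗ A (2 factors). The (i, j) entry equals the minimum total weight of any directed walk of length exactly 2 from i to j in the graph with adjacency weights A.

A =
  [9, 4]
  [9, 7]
A^⊗2 =
  [13, 11]
  [16, 13]

Each entry (A^⊗2)_ij equals the minimum over all length-2 walks i = v_0 → v_1 → … → v_2 = j of Σ_t A[v_t][v_{t+1}]. For example, for (i, j) = (0, 1) we minimise over 2 possible intermediate vertex sequences; the minimum is 11, attained along the walk 0 → 1 → 1.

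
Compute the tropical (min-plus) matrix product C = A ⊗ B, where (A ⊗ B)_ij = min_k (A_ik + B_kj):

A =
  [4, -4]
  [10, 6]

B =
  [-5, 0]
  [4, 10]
A ⊗ B =
  [-1, 4]
  [5, 10]

Apply the min-plus product entry-by-entry:
  C[0][0] = min over k of (A[0][0] + B[0][0] = 4 + -5 = -1, A[0][1] + B[1][0] = -4 + 4 = 0) = -1 (attained at k = 0)
  C[0][1] = min over k of (A[0][0] + B[0][1] = 4 + 0 = 4, A[0][1] + B[1][1] = -4 + 10 = 6) = 4 (attained at k = 0)
  C[1][0] = min over k of (A[1][0] + B[0][0] = 10 + -5 = 5, A[1][1] + B[1][0] = 6 + 4 = 10) = 5 (attained at k = 0)
  C[1][1] = min over k of (A[1][0] + B[0][1] = 10 + 0 = 10, A[1][1] + B[1][1] = 6 + 10 = 16) = 10 (attained at k = 0)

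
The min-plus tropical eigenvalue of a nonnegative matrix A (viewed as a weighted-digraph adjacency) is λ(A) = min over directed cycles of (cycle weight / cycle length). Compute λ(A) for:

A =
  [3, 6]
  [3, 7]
λ(A) = 3

Enumerate directed cycles and compute their means (weight / length). Sample:
  cycle 0 → 0: weight = 3, length = 1, mean = 3/1 ≈ 3.000
  cycle 1 → 1: weight = 7, length = 1, mean = 7/1 ≈ 7.000
  cycle 0 → 1 → 0: weight = 9, length = 2, mean = 9/2 ≈ 4.500
  cycle 1 → 0 → 1: weight = 9, length = 2, mean = 9/2 ≈ 4.500
Minimum mean = 3.000, attained e.g. along the cycle 0 → 0 with weight 3 and length 1. So λ(A) = 3/1 = 3.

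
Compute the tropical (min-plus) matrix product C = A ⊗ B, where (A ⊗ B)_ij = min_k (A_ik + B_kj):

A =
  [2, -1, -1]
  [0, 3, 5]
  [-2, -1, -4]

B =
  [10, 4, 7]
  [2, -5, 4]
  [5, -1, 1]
A ⊗ B =
  [1, -6, 0]
  [5, -2, 6]
  [1, -6, -3]

Apply the min-plus product entry-by-entry:
  C[0][0] = min over k of (A[0][0] + B[0][0] = 2 + 10 = 12, A[0][1] + B[1][0] = -1 + 2 = 1, A[0][2] + B[2][0] = -1 + 5 = 4) = 1 (attained at k = 1)
  C[0][1] = min over k of (A[0][0] + B[0][1] = 2 + 4 = 6, A[0][1] + B[1][1] = -1 + -5 = -6, A[0][2] + B[2][1] = -1 + -1 = -2) = -6 (attained at k = 1)
  C[0][2] = min over k of (A[0][0] + B[0][2] = 2 + 7 = 9, A[0][1] + B[1][2] = -1 + 4 = 3, A[0][2] + B[2][2] = -1 + 1 = 0) = 0 (attained at k = 2)
  C[1][0] = min over k of (A[1][0] + B[0][0] = 0 + 10 = 10, A[1][1] + B[1][0] = 3 + 2 = 5, A[1][2] + B[2][0] = 5 + 5 = 10) = 5 (attained at k = 1)
  C[1][1] = min over k of (A[1][0] + B[0][1] = 0 + 4 = 4, A[1][1] + B[1][1] = 3 + -5 = -2, A[1][2] + B[2][1] = 5 + -1 = 4) = -2 (attained at k = 1)
  C[1][2] = min over k of (A[1][0] + B[0][2] = 0 + 7 = 7, A[1][1] + B[1][2] = 3 + 4 = 7, A[1][2] + B[2][2] = 5 + 1 = 6) = 6 (attained at k = 2)
  C[2][0] = min over k of (A[2][0] + B[0][0] = -2 + 10 = 8, A[2][1] + B[1][0] = -1 + 2 = 1, A[2][2] + B[2][0] = -4 + 5 = 1) = 1 (attained at k = 1)
  C[2][1] = min over k of (A[2][0] + B[0][1] = -2 + 4 = 2, A[2][1] + B[1][1] = -1 + -5 = -6, A[2][2] + B[2][1] = -4 + -1 = -5) = -6 (attained at k = 1)
  C[2][2] = min over k of (A[2][0] + B[0][2] = -2 + 7 = 5, A[2][1] + B[1][2] = -1 + 4 = 3, A[2][2] + B[2][2] = -4 + 1 = -3) = -3 (attained at k = 2)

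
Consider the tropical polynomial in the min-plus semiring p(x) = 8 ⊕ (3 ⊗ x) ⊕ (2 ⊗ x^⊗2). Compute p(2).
p(2) = 5

A tropical monomial a ⊗ x^⊗i evaluates to a + i · x. Evaluating each term at x = 2:
  Term 0 contributes 8 + 0 · 2 = 8
  Term 1 contributes 3 + 1 · 2 = 5
  Term 2 contributes 2 + 2 · 2 = 6
p(2) = ⊕ of these = min[8, 5, 6] = 5.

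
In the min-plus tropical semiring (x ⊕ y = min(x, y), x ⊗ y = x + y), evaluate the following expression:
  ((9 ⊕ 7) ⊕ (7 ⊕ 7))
((9 ⊕ 7) ⊕ (7 ⊕ 7)) = 7

Expand innermost to outermost. Recall ⊕ takes the minimum of its arguments and ⊗ takes their sum. Working out the expression ((9 ⊕ 7) ⊕ (7 ⊕ 7)) gives 7.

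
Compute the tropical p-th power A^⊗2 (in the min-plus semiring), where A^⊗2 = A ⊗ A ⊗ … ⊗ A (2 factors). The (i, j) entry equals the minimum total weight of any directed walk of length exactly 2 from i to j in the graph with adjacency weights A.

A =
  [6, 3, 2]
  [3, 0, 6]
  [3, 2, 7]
A^⊗2 =
  [5, 3, 8]
  [3, 0, 5]
  [5, 2, 5]

Each entry (A^⊗2)_ij equals the minimum over all length-2 walks i = v_0 → v_1 → … → v_2 = j of Σ_t A[v_t][v_{t+1}]. For example, for (i, j) = (0, 2) we minimise over 3 possible intermediate vertex sequences; the minimum is 8, attained along the walk 0 → 0 → 2.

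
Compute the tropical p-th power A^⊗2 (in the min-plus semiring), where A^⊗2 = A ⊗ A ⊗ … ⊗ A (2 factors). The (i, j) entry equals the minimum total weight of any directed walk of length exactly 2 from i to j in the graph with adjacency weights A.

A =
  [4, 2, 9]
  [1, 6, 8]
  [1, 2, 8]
A^⊗2 =
  [3, 6, 10]
  [5, 3, 10]
  [3, 3, 10]

Each entry (A^⊗2)_ij equals the minimum over all length-2 walks i = v_0 → v_1 → … → v_2 = j of Σ_t A[v_t][v_{t+1}]. For example, for (i, j) = (0, 2) we minimise over 3 possible intermediate vertex sequences; the minimum is 10, attained along the walk 0 → 1 → 2.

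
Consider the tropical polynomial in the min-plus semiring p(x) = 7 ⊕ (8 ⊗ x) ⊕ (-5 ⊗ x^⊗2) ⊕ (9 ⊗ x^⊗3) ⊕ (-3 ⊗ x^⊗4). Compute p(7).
p(7) = 7

A tropical monomial a ⊗ x^⊗i evaluates to a + i · x. Evaluating each term at x = 7:
  Term 0 contributes 7 + 0 · 7 = 7
  Term 1 contributes 8 + 1 · 7 = 15
  Term 2 contributes -5 + 2 · 7 = 9
  Term 3 contributes 9 + 3 · 7 = 30
  Term 4 contributes -3 + 4 · 7 = 25
p(7) = ⊕ of these = min[7, 15, 9, 30, 25] = 7.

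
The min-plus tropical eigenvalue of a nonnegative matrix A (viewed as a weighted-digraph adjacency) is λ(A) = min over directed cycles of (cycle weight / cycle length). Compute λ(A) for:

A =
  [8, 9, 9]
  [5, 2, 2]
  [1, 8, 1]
λ(A) = 1

Enumerate directed cycles and compute their means (weight / length). Sample:
  cycle 0 → 0: weight = 8, length = 1, mean = 8/1 ≈ 8.000
  cycle 1 → 1: weight = 2, length = 1, mean = 2/1 ≈ 2.000
  cycle 2 → 2: weight = 1, length = 1, mean = 1/1 ≈ 1.000
  cycle 0 → 1 → 0: weight = 14, length = 2, mean = 14/2 ≈ 7.000
  cycle 0 → 2 → 0: weight = 10, length = 2, mean = 10/2 ≈ 5.000
  cycle 1 → 0 → 1: weight = 14, length = 2, mean = 14/2 ≈ 7.000
Minimum mean = 1.000, attained e.g. along the cycle 2 → 2 with weight 1 and length 1. So λ(A) = 1/1 = 1.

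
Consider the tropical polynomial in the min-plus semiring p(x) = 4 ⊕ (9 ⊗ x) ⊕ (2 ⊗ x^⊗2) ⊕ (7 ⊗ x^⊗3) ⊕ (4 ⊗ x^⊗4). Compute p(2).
p(2) = 4

A tropical monomial a ⊗ x^⊗i evaluates to a + i · x. Evaluating each term at x = 2:
  Term 0 contributes 4 + 0 · 2 = 4
  Term 1 contributes 9 + 1 · 2 = 11
  Term 2 contributes 2 + 2 · 2 = 6
  Term 3 contributes 7 + 3 · 2 = 13
  Term 4 contributes 4 + 4 · 2 = 12
p(2) = ⊕ of these = min[4, 11, 6, 13, 12] = 4.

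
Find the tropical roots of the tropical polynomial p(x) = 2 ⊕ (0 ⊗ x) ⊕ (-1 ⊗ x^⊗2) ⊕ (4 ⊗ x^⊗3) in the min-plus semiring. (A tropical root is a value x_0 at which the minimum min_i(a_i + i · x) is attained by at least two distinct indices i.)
Roots: {-5, 1, 2}

Each tropical root is a break point of the lower envelope of the lines y = a_i + i · x (there are 4 lines, with slopes 0, 1, ..., 3). Only the lines that attain the minimum somewhere contribute to roots; other lines are dominated. Here the surviving (envelope) indices are i = 3, i = 2, i = 1, i = 0.
Intersections between consecutive envelope lines give the roots: for adjacent envelope indices i < j the intersection is x = (a_i − a_j) / (j − i). Reading off the sorted break points: {-5, 1, 2}.
Verification: at each break x_0, at least two indices attain the minimum of min_i(a_i + i · x_0).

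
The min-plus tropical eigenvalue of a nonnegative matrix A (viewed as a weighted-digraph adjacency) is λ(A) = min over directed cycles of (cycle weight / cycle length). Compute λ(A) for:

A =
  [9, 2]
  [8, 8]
λ(A) = 5

Enumerate directed cycles and compute their means (weight / length). Sample:
  cycle 0 → 0: weight = 9, length = 1, mean = 9/1 ≈ 9.000
  cycle 1 → 1: weight = 8, length = 1, mean = 8/1 ≈ 8.000
  cycle 0 → 1 → 0: weight = 10, length = 2, mean = 10/2 ≈ 5.000
  cycle 1 → 0 → 1: weight = 10, length = 2, mean = 10/2 ≈ 5.000
Minimum mean = 5.000, attained e.g. along the cycle 0 → 1 → 0 with weight 10 and length 2. So λ(A) = 10/2 = 5.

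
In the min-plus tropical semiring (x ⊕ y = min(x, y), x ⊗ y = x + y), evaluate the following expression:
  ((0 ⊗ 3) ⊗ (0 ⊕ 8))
((0 ⊗ 3) ⊗ (0 ⊕ 8)) = 3

Expand innermost to outermost. Recall ⊕ takes the minimum of its arguments and ⊗ takes their sum. Working out the expression ((0 ⊗ 3) ⊗ (0 ⊕ 8)) gives 3.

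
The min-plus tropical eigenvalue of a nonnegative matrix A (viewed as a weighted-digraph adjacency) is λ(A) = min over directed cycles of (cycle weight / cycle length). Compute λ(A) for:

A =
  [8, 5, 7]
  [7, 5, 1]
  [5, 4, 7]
λ(A) = 5/2

Enumerate directed cycles and compute their means (weight / length). Sample:
  cycle 0 → 0: weight = 8, length = 1, mean = 8/1 ≈ 8.000
  cycle 1 → 1: weight = 5, length = 1, mean = 5/1 ≈ 5.000
  cycle 2 → 2: weight = 7, length = 1, mean = 7/1 ≈ 7.000
  cycle 0 → 1 → 0: weight = 12, length = 2, mean = 12/2 ≈ 6.000
  cycle 0 → 2 → 0: weight = 12, length = 2, mean = 12/2 ≈ 6.000
  cycle 1 → 0 → 1: weight = 12, length = 2, mean = 12/2 ≈ 6.000
Minimum mean = 2.500, attained e.g. along the cycle 1 → 2 → 1 with weight 5 and length 2. So λ(A) = 5/2 = 5/2.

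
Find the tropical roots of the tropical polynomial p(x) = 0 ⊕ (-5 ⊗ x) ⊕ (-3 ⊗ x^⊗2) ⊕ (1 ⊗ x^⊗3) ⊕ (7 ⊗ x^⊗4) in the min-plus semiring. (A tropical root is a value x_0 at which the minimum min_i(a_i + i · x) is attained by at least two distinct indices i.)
Roots: {-6, -4, -2, 5}

Each tropical root is a break point of the lower envelope of the lines y = a_i + i · x (there are 5 lines, with slopes 0, 1, ..., 4). Only the lines that attain the minimum somewhere contribute to roots; other lines are dominated. Here the surviving (envelope) indices are i = 4, i = 3, i = 2, i = 1, i = 0.
Intersections between consecutive envelope lines give the roots: for adjacent envelope indices i < j the intersection is x = (a_i − a_j) / (j − i). Reading off the sorted break points: {-6, -4, -2, 5}.
Verification: at each break x_0, at least two indices attain the minimum of min_i(a_i + i · x_0).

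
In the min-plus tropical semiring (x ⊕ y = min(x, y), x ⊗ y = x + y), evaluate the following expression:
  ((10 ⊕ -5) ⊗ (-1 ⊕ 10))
((10 ⊕ -5) ⊗ (-1 ⊕ 10)) = -6

Expand innermost to outermost. Recall ⊕ takes the minimum of its arguments and ⊗ takes their sum. Working out the expression ((10 ⊕ -5) ⊗ (-1 ⊕ 10)) gives -6.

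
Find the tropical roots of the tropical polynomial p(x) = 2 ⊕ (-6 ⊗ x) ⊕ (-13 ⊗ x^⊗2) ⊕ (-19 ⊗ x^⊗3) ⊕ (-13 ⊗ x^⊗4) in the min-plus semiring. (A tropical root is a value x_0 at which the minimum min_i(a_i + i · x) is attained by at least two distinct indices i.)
Roots: {-6, 6, 7, 8}

Each tropical root is a break point of the lower envelope of the lines y = a_i + i · x (there are 5 lines, with slopes 0, 1, ..., 4). Only the lines that attain the minimum somewhere contribute to roots; other lines are dominated. Here the surviving (envelope) indices are i = 4, i = 3, i = 2, i = 1, i = 0.
Intersections between consecutive envelope lines give the roots: for adjacent envelope indices i < j the intersection is x = (a_i − a_j) / (j − i). Reading off the sorted break points: {-6, 6, 7, 8}.
Verification: at each break x_0, at least two indices attain the minimum of min_i(a_i + i · x_0).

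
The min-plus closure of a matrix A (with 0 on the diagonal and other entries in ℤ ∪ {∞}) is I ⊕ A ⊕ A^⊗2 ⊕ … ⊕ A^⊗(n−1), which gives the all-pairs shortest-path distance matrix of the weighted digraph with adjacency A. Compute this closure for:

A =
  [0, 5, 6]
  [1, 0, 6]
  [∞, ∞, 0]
Closure =
  [0, 5, 6]
  [1, 0, 6]
  [∞, ∞, 0]

This is the Floyd-Warshall all-pairs shortest-path computation. For each intermediate vertex k = 0, 1, …, 2, update dist[i][j] ← min(dist[i][j], dist[i][k] + dist[k][j]). The final matrix gives, for each (i, j), the minimum total weight of any directed path from i to j (possibly empty when i = j).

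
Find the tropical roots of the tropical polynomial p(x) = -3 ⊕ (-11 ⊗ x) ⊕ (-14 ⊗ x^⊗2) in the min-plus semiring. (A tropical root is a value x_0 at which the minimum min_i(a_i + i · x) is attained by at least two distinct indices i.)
Roots: {3, 8}

Each tropical root is a break point of the lower envelope of the lines y = a_i + i · x (there are 3 lines, with slopes 0, 1, ..., 2). Only the lines that attain the minimum somewhere contribute to roots; other lines are dominated. Here the surviving (envelope) indices are i = 2, i = 1, i = 0.
Intersections between consecutive envelope lines give the roots: for adjacent envelope indices i < j the intersection is x = (a_i − a_j) / (j − i). Reading off the sorted break points: {3, 8}.
Verification: at each break x_0, at least two indices attain the minimum of min_i(a_i + i · x_0).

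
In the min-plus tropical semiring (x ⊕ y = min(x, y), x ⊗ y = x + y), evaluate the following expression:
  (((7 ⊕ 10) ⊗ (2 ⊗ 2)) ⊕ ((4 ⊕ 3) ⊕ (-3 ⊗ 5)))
(((7 ⊕ 10) ⊗ (2 ⊗ 2)) ⊕ ((4 ⊕ 3) ⊕ (-3 ⊗ 5))) = 2

Expand innermost to outermost. Recall ⊕ takes the minimum of its arguments and ⊗ takes their sum. Working out the expression (((7 ⊕ 10) ⊗ (2 ⊗ 2)) ⊕ ((4 ⊕ 3) ⊕ (-3 ⊗ 5))) gives 2.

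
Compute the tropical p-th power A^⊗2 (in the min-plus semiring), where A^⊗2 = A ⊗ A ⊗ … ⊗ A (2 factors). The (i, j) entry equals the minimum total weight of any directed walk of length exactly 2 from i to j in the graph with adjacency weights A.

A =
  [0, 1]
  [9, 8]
A^⊗2 =
  [0, 1]
  [9, 10]

Each entry (A^⊗2)_ij equals the minimum over all length-2 walks i = v_0 → v_1 → … → v_2 = j of Σ_t A[v_t][v_{t+1}]. For example, for (i, j) = (0, 1) we minimise over 2 possible intermediate vertex sequences; the minimum is 1, attained along the walk 0 → 0 → 1.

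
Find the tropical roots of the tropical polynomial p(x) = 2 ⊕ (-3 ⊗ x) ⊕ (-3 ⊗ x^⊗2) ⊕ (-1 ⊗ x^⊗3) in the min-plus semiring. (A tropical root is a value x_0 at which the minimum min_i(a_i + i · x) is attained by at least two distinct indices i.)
Roots: {-2, 0, 5}

Each tropical root is a break point of the lower envelope of the lines y = a_i + i · x (there are 4 lines, with slopes 0, 1, ..., 3). Only the lines that attain the minimum somewhere contribute to roots; other lines are dominated. Here the surviving (envelope) indices are i = 3, i = 2, i = 1, i = 0.
Intersections between consecutive envelope lines give the roots: for adjacent envelope indices i < j the intersection is x = (a_i − a_j) / (j − i). Reading off the sorted break points: {-2, 0, 5}.
Verification: at each break x_0, at least two indices attain the minimum of min_i(a_i + i · x_0).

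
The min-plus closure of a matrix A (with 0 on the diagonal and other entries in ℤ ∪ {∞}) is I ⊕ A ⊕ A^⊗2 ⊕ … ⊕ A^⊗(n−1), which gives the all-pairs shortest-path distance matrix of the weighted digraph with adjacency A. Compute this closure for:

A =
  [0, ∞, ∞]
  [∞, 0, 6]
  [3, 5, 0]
Closure =
  [0, ∞, ∞]
  [9, 0, 6]
  [3, 5, 0]

This is the Floyd-Warshall all-pairs shortest-path computation. For each intermediate vertex k = 0, 1, …, 2, update dist[i][j] ← min(dist[i][j], dist[i][k] + dist[k][j]). The final matrix gives, for each (i, j), the minimum total weight of any directed path from i to j (possibly empty when i = j).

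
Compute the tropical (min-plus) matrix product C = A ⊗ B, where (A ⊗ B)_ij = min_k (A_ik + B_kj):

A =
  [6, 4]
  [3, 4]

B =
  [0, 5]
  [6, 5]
A ⊗ B =
  [6, 9]
  [3, 8]

Apply the min-plus product entry-by-entry:
  C[0][0] = min over k of (A[0][0] + B[0][0] = 6 + 0 = 6, A[0][1] + B[1][0] = 4 + 6 = 10) = 6 (attained at k = 0)
  C[0][1] = min over k of (A[0][0] + B[0][1] = 6 + 5 = 11, A[0][1] + B[1][1] = 4 + 5 = 9) = 9 (attained at k = 1)
  C[1][0] = min over k of (A[1][0] + B[0][0] = 3 + 0 = 3, A[1][1] + B[1][0] = 4 + 6 = 10) = 3 (attained at k = 0)
  C[1][1] = min over k of (A[1][0] + B[0][1] = 3 + 5 = 8, A[1][1] + B[1][1] = 4 + 5 = 9) = 8 (attained at k = 0)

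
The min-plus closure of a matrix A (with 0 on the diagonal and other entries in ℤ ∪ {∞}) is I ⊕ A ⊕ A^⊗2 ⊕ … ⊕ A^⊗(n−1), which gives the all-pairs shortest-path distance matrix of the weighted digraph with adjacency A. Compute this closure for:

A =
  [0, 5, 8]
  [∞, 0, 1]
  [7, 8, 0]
Closure =
  [0, 5, 6]
  [8, 0, 1]
  [7, 8, 0]

This is the Floyd-Warshall all-pairs shortest-path computation. For each intermediate vertex k = 0, 1, …, 2, update dist[i][j] ← min(dist[i][j], dist[i][k] + dist[k][j]). The final matrix gives, for each (i, j), the minimum total weight of any directed path from i to j (possibly empty when i = j).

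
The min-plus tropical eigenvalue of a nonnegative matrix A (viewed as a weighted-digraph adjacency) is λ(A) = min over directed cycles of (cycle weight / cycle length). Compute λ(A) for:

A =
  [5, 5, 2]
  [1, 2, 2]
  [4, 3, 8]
λ(A) = 2

Enumerate directed cycles and compute their means (weight / length). Sample:
  cycle 0 → 0: weight = 5, length = 1, mean = 5/1 ≈ 5.000
  cycle 1 → 1: weight = 2, length = 1, mean = 2/1 ≈ 2.000
  cycle 2 → 2: weight = 8, length = 1, mean = 8/1 ≈ 8.000
  cycle 0 → 1 → 0: weight = 6, length = 2, mean = 6/2 ≈ 3.000
  cycle 0 → 2 → 0: weight = 6, length = 2, mean = 6/2 ≈ 3.000
  cycle 1 → 0 → 1: weight = 6, length = 2, mean = 6/2 ≈ 3.000
Minimum mean = 2.000, attained e.g. along the cycle 1 → 1 with weight 2 and length 1. So λ(A) = 2/1 = 2.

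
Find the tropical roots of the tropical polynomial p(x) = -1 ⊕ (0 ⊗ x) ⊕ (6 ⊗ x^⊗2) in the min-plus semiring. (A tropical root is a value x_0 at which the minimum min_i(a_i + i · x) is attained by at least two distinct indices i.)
Roots: {-6, -1}

Each tropical root is a break point of the lower envelope of the lines y = a_i + i · x (there are 3 lines, with slopes 0, 1, ..., 2). Only the lines that attain the minimum somewhere contribute to roots; other lines are dominated. Here the surviving (envelope) indices are i = 2, i = 1, i = 0.
Intersections between consecutive envelope lines give the roots: for adjacent envelope indices i < j the intersection is x = (a_i − a_j) / (j − i). Reading off the sorted break points: {-6, -1}.
Verification: at each break x_0, at least two indices attain the minimum of min_i(a_i + i · x_0).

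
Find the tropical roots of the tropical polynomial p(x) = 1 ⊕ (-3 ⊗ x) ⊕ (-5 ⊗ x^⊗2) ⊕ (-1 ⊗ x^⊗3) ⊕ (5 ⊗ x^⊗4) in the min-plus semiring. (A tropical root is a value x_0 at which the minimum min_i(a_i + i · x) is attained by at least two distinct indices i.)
Roots: {-6, -4, 2, 4}

Each tropical root is a break point of the lower envelope of the lines y = a_i + i · x (there are 5 lines, with slopes 0, 1, ..., 4). Only the lines that attain the minimum somewhere contribute to roots; other lines are dominated. Here the surviving (envelope) indices are i = 4, i = 3, i = 2, i = 1, i = 0.
Intersections between consecutive envelope lines give the roots: for adjacent envelope indices i < j the intersection is x = (a_i − a_j) / (j − i). Reading off the sorted break points: {-6, -4, 2, 4}.
Verification: at each break x_0, at least two indices attain the minimum of min_i(a_i + i · x_0).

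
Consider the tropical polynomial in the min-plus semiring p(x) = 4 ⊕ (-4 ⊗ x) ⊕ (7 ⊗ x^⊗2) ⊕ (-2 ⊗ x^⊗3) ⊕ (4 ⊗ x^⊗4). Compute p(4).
p(4) = 0

A tropical monomial a ⊗ x^⊗i evaluates to a + i · x. Evaluating each term at x = 4:
  Term 0 contributes 4 + 0 · 4 = 4
  Term 1 contributes -4 + 1 · 4 = 0
  Term 2 contributes 7 + 2 · 4 = 15
  Term 3 contributes -2 + 3 · 4 = 10
  Term 4 contributes 4 + 4 · 4 = 20
p(4) = ⊕ of these = min[4, 0, 15, 10, 20] = 0.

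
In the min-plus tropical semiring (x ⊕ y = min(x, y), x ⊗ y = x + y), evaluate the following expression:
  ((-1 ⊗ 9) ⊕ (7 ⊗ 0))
((-1 ⊗ 9) ⊕ (7 ⊗ 0)) = 7

Expand innermost to outermost. Recall ⊕ takes the minimum of its arguments and ⊗ takes their sum. Working out the expression ((-1 ⊗ 9) ⊕ (7 ⊗ 0)) gives 7.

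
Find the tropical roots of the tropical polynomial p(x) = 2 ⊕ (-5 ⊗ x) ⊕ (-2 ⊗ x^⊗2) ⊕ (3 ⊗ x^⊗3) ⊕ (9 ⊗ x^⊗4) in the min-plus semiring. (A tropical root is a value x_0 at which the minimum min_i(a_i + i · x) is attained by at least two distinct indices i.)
Roots: {-6, -5, -3, 7}

Each tropical root is a break point of the lower envelope of the lines y = a_i + i · x (there are 5 lines, with slopes 0, 1, ..., 4). Only the lines that attain the minimum somewhere contribute to roots; other lines are dominated. Here the surviving (envelope) indices are i = 4, i = 3, i = 2, i = 1, i = 0.
Intersections between consecutive envelope lines give the roots: for adjacent envelope indices i < j the intersection is x = (a_i − a_j) / (j − i). Reading off the sorted break points: {-6, -5, -3, 7}.
Verification: at each break x_0, at least two indices attain the minimum of min_i(a_i + i · x_0).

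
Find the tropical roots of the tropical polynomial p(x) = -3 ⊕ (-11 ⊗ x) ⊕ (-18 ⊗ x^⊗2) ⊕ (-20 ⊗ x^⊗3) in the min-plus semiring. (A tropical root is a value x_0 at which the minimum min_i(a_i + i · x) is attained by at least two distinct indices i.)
Roots: {2, 7, 8}

Each tropical root is a break point of the lower envelope of the lines y = a_i + i · x (there are 4 lines, with slopes 0, 1, ..., 3). Only the lines that attain the minimum somewhere contribute to roots; other lines are dominated. Here the surviving (envelope) indices are i = 3, i = 2, i = 1, i = 0.
Intersections between consecutive envelope lines give the roots: for adjacent envelope indices i < j the intersection is x = (a_i − a_j) / (j − i). Reading off the sorted break points: {2, 7, 8}.
Verification: at each break x_0, at least two indices attain the minimum of min_i(a_i + i · x_0).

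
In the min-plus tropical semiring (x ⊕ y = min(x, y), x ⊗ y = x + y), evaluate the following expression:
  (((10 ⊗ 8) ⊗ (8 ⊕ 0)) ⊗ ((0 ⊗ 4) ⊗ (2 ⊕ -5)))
(((10 ⊗ 8) ⊗ (8 ⊕ 0)) ⊗ ((0 ⊗ 4) ⊗ (2 ⊕ -5))) = 17

Expand innermost to outermost. Recall ⊕ takes the minimum of its arguments and ⊗ takes their sum. Working out the expression (((10 ⊗ 8) ⊗ (8 ⊕ 0)) ⊗ ((0 ⊗ 4) ⊗ (2 ⊕ -5))) gives 17.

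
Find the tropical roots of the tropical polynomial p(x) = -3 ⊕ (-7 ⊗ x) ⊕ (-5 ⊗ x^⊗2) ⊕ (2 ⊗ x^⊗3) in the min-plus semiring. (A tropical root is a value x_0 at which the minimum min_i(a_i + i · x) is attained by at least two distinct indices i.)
Roots: {-7, -2, 4}

Each tropical root is a break point of the lower envelope of the lines y = a_i + i · x (there are 4 lines, with slopes 0, 1, ..., 3). Only the lines that attain the minimum somewhere contribute to roots; other lines are dominated. Here the surviving (envelope) indices are i = 3, i = 2, i = 1, i = 0.
Intersections between consecutive envelope lines give the roots: for adjacent envelope indices i < j the intersection is x = (a_i − a_j) / (j − i). Reading off the sorted break points: {-7, -2, 4}.
Verification: at each break x_0, at least two indices attain the minimum of min_i(a_i + i · x_0).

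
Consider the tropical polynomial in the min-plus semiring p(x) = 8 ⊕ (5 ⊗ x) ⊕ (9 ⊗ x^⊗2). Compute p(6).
p(6) = 8

A tropical monomial a ⊗ x^⊗i evaluates to a + i · x. Evaluating each term at x = 6:
  Term 0 contributes 8 + 0 · 6 = 8
  Term 1 contributes 5 + 1 · 6 = 11
  Term 2 contributes 9 + 2 · 6 = 21
p(6) = ⊕ of these = min[8, 11, 21] = 8.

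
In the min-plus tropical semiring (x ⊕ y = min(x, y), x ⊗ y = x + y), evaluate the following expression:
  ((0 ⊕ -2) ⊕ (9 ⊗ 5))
((0 ⊕ -2) ⊕ (9 ⊗ 5)) = -2

Expand innermost to outermost. Recall ⊕ takes the minimum of its arguments and ⊗ takes their sum. Working out the expression ((0 ⊕ -2) ⊕ (9 ⊗ 5)) gives -2.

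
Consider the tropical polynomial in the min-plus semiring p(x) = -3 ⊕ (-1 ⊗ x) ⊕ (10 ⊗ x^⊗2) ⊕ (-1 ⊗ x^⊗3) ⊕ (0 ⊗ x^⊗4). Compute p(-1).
p(-1) = -4

A tropical monomial a ⊗ x^⊗i evaluates to a + i · x. Evaluating each term at x = -1:
  Term 0 contributes -3 + 0 · -1 = -3
  Term 1 contributes -1 + 1 · -1 = -2
  Term 2 contributes 10 + 2 · -1 = 8
  Term 3 contributes -1 + 3 · -1 = -4
  Term 4 contributes 0 + 4 · -1 = -4
p(-1) = ⊕ of these = min[-3, -2, 8, -4, -4] = -4.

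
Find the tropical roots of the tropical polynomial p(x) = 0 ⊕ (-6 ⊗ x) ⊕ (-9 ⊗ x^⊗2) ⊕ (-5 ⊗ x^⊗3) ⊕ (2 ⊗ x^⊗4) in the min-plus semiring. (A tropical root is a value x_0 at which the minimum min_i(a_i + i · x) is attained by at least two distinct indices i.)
Roots: {-7, -4, 3, 6}

Each tropical root is a break point of the lower envelope of the lines y = a_i + i · x (there are 5 lines, with slopes 0, 1, ..., 4). Only the lines that attain the minimum somewhere contribute to roots; other lines are dominated. Here the surviving (envelope) indices are i = 4, i = 3, i = 2, i = 1, i = 0.
Intersections between consecutive envelope lines give the roots: for adjacent envelope indices i < j the intersection is x = (a_i − a_j) / (j − i). Reading off the sorted break points: {-7, -4, 3, 6}.
Verification: at each break x_0, at least two indices attain the minimum of min_i(a_i + i · x_0).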